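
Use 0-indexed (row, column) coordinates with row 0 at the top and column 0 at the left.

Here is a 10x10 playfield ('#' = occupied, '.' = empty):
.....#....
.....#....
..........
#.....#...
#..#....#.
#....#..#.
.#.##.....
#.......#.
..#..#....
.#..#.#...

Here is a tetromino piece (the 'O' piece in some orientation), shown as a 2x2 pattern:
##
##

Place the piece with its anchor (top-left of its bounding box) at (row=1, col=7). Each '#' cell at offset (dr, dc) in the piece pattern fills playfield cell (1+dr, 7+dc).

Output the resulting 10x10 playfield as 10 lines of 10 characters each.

Answer: .....#....
.....#.##.
.......##.
#.....#...
#..#....#.
#....#..#.
.#.##.....
#.......#.
..#..#....
.#..#.#...

Derivation:
Fill (1+0,7+0) = (1,7)
Fill (1+0,7+1) = (1,8)
Fill (1+1,7+0) = (2,7)
Fill (1+1,7+1) = (2,8)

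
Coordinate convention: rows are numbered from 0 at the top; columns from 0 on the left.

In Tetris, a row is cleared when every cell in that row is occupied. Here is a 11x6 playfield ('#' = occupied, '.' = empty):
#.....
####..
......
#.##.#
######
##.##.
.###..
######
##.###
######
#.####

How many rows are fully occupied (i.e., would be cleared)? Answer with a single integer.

Check each row:
  row 0: 5 empty cells -> not full
  row 1: 2 empty cells -> not full
  row 2: 6 empty cells -> not full
  row 3: 2 empty cells -> not full
  row 4: 0 empty cells -> FULL (clear)
  row 5: 2 empty cells -> not full
  row 6: 3 empty cells -> not full
  row 7: 0 empty cells -> FULL (clear)
  row 8: 1 empty cell -> not full
  row 9: 0 empty cells -> FULL (clear)
  row 10: 1 empty cell -> not full
Total rows cleared: 3

Answer: 3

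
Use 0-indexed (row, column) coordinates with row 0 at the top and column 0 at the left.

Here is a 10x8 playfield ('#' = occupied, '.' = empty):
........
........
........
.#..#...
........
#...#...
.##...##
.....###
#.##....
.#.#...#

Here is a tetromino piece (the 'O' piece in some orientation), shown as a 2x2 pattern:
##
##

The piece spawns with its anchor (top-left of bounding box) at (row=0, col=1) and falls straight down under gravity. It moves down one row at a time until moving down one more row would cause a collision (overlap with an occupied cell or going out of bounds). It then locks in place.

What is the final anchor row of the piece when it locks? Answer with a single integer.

Answer: 1

Derivation:
Spawn at (row=0, col=1). Try each row:
  row 0: fits
  row 1: fits
  row 2: blocked -> lock at row 1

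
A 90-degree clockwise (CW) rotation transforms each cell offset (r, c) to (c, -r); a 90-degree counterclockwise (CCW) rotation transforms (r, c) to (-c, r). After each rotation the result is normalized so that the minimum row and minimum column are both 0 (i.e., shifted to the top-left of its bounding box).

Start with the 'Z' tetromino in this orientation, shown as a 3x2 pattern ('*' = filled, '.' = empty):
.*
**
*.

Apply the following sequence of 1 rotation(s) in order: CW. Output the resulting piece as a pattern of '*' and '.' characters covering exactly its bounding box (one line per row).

Answer: **.
.**

Derivation:
Start:
.*
**
*.
After rotation 1 (CW):
**.
.**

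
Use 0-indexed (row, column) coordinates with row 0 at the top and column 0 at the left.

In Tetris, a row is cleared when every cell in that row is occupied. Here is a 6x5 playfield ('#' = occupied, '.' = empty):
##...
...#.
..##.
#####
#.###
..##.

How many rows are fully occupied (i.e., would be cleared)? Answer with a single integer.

Answer: 1

Derivation:
Check each row:
  row 0: 3 empty cells -> not full
  row 1: 4 empty cells -> not full
  row 2: 3 empty cells -> not full
  row 3: 0 empty cells -> FULL (clear)
  row 4: 1 empty cell -> not full
  row 5: 3 empty cells -> not full
Total rows cleared: 1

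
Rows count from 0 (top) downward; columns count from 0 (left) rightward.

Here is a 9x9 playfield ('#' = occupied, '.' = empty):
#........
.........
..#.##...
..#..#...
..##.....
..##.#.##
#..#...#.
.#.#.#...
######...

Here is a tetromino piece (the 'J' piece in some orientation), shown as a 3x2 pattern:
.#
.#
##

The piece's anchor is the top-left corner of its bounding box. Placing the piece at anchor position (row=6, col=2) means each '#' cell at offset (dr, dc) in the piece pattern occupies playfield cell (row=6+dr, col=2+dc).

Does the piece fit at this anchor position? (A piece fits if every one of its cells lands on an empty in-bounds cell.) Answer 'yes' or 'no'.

Answer: no

Derivation:
Check each piece cell at anchor (6, 2):
  offset (0,1) -> (6,3): occupied ('#') -> FAIL
  offset (1,1) -> (7,3): occupied ('#') -> FAIL
  offset (2,0) -> (8,2): occupied ('#') -> FAIL
  offset (2,1) -> (8,3): occupied ('#') -> FAIL
All cells valid: no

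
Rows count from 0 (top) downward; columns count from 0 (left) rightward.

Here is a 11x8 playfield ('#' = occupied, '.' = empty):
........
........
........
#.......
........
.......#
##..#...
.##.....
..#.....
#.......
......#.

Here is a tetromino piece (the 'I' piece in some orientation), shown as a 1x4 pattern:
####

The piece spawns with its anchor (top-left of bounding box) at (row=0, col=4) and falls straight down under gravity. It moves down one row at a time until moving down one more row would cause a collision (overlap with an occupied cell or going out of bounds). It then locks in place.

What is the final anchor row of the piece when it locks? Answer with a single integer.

Spawn at (row=0, col=4). Try each row:
  row 0: fits
  row 1: fits
  row 2: fits
  row 3: fits
  row 4: fits
  row 5: blocked -> lock at row 4

Answer: 4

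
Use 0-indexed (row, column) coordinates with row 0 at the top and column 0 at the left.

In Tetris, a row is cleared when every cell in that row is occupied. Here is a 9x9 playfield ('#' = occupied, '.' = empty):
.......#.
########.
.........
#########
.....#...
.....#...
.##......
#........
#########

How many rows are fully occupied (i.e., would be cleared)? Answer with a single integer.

Check each row:
  row 0: 8 empty cells -> not full
  row 1: 1 empty cell -> not full
  row 2: 9 empty cells -> not full
  row 3: 0 empty cells -> FULL (clear)
  row 4: 8 empty cells -> not full
  row 5: 8 empty cells -> not full
  row 6: 7 empty cells -> not full
  row 7: 8 empty cells -> not full
  row 8: 0 empty cells -> FULL (clear)
Total rows cleared: 2

Answer: 2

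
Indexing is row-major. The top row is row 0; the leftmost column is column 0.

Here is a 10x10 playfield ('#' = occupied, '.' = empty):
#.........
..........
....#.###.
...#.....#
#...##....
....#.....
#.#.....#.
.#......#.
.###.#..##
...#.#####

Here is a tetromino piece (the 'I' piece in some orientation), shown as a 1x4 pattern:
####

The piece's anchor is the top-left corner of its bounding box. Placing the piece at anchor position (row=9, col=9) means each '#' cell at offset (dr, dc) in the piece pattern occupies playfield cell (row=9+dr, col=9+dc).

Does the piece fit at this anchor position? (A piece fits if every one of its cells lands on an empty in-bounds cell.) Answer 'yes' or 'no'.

Answer: no

Derivation:
Check each piece cell at anchor (9, 9):
  offset (0,0) -> (9,9): occupied ('#') -> FAIL
  offset (0,1) -> (9,10): out of bounds -> FAIL
  offset (0,2) -> (9,11): out of bounds -> FAIL
  offset (0,3) -> (9,12): out of bounds -> FAIL
All cells valid: no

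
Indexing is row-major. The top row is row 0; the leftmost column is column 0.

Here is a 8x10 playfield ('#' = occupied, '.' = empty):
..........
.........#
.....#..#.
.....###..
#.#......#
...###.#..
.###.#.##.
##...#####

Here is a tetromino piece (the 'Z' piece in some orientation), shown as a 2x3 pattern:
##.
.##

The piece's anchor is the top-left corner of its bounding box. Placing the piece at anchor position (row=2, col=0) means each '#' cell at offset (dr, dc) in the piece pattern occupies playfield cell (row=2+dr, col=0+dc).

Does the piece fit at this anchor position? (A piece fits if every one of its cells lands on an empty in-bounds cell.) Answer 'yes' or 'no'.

Check each piece cell at anchor (2, 0):
  offset (0,0) -> (2,0): empty -> OK
  offset (0,1) -> (2,1): empty -> OK
  offset (1,1) -> (3,1): empty -> OK
  offset (1,2) -> (3,2): empty -> OK
All cells valid: yes

Answer: yes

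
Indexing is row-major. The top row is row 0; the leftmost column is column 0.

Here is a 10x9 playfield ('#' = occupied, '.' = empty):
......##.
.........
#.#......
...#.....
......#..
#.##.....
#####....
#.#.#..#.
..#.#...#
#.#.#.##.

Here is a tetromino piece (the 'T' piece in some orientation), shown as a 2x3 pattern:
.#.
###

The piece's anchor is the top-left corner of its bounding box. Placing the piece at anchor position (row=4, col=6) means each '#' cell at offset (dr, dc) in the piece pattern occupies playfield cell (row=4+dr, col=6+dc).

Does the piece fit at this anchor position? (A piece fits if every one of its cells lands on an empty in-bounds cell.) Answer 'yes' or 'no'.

Answer: yes

Derivation:
Check each piece cell at anchor (4, 6):
  offset (0,1) -> (4,7): empty -> OK
  offset (1,0) -> (5,6): empty -> OK
  offset (1,1) -> (5,7): empty -> OK
  offset (1,2) -> (5,8): empty -> OK
All cells valid: yes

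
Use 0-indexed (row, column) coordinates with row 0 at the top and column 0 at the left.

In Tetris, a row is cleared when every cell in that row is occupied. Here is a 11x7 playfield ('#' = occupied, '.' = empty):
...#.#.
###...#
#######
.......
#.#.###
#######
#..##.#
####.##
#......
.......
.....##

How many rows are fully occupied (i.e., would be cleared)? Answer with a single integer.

Answer: 2

Derivation:
Check each row:
  row 0: 5 empty cells -> not full
  row 1: 3 empty cells -> not full
  row 2: 0 empty cells -> FULL (clear)
  row 3: 7 empty cells -> not full
  row 4: 2 empty cells -> not full
  row 5: 0 empty cells -> FULL (clear)
  row 6: 3 empty cells -> not full
  row 7: 1 empty cell -> not full
  row 8: 6 empty cells -> not full
  row 9: 7 empty cells -> not full
  row 10: 5 empty cells -> not full
Total rows cleared: 2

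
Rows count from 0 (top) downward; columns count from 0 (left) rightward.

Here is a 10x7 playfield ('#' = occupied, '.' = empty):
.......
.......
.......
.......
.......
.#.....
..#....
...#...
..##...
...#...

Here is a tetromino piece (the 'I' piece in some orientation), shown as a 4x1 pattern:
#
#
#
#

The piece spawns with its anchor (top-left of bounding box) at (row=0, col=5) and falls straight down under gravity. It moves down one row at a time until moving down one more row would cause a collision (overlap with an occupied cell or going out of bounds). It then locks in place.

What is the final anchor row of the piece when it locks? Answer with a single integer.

Answer: 6

Derivation:
Spawn at (row=0, col=5). Try each row:
  row 0: fits
  row 1: fits
  row 2: fits
  row 3: fits
  row 4: fits
  row 5: fits
  row 6: fits
  row 7: blocked -> lock at row 6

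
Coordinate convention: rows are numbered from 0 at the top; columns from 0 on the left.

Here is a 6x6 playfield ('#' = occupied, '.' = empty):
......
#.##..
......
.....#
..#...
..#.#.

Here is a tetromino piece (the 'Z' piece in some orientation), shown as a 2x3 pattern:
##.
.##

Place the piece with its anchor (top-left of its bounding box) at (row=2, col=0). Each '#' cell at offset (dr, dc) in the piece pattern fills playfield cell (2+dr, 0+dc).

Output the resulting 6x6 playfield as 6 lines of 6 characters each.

Fill (2+0,0+0) = (2,0)
Fill (2+0,0+1) = (2,1)
Fill (2+1,0+1) = (3,1)
Fill (2+1,0+2) = (3,2)

Answer: ......
#.##..
##....
.##..#
..#...
..#.#.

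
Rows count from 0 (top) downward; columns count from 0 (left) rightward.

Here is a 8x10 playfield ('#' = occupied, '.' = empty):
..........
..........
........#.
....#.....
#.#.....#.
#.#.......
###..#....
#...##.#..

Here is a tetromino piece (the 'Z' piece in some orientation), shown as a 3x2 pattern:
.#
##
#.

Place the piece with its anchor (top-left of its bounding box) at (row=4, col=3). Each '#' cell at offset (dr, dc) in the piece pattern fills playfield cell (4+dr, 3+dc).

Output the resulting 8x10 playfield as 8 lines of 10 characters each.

Fill (4+0,3+1) = (4,4)
Fill (4+1,3+0) = (5,3)
Fill (4+1,3+1) = (5,4)
Fill (4+2,3+0) = (6,3)

Answer: ..........
..........
........#.
....#.....
#.#.#...#.
#.###.....
####.#....
#...##.#..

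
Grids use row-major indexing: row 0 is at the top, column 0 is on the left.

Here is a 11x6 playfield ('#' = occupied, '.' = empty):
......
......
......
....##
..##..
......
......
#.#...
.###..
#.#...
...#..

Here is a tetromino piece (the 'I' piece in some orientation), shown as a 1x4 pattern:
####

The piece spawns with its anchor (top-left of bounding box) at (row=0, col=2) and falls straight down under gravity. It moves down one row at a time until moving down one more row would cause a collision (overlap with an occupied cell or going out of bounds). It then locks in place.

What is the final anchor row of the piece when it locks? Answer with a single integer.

Answer: 2

Derivation:
Spawn at (row=0, col=2). Try each row:
  row 0: fits
  row 1: fits
  row 2: fits
  row 3: blocked -> lock at row 2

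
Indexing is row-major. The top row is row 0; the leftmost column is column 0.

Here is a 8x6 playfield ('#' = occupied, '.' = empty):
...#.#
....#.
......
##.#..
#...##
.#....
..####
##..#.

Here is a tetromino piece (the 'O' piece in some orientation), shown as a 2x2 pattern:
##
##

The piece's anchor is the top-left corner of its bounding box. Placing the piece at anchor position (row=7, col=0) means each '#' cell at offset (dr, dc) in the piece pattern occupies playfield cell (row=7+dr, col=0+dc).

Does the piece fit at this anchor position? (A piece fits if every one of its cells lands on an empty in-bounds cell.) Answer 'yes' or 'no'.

Check each piece cell at anchor (7, 0):
  offset (0,0) -> (7,0): occupied ('#') -> FAIL
  offset (0,1) -> (7,1): occupied ('#') -> FAIL
  offset (1,0) -> (8,0): out of bounds -> FAIL
  offset (1,1) -> (8,1): out of bounds -> FAIL
All cells valid: no

Answer: no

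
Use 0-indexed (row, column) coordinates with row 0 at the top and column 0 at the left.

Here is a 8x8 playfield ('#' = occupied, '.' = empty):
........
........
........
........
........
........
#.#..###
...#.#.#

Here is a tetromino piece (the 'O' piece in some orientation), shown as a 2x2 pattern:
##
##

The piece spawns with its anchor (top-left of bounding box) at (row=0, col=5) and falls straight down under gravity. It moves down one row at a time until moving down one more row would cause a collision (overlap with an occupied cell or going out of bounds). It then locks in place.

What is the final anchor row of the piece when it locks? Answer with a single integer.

Answer: 4

Derivation:
Spawn at (row=0, col=5). Try each row:
  row 0: fits
  row 1: fits
  row 2: fits
  row 3: fits
  row 4: fits
  row 5: blocked -> lock at row 4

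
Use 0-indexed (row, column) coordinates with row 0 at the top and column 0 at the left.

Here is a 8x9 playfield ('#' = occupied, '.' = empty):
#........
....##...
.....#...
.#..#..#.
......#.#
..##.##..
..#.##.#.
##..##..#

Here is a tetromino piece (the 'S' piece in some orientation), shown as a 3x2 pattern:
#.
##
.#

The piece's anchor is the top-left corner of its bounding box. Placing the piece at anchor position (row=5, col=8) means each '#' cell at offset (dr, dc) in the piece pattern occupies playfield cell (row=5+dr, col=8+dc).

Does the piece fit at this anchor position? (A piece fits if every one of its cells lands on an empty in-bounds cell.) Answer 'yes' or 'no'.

Check each piece cell at anchor (5, 8):
  offset (0,0) -> (5,8): empty -> OK
  offset (1,0) -> (6,8): empty -> OK
  offset (1,1) -> (6,9): out of bounds -> FAIL
  offset (2,1) -> (7,9): out of bounds -> FAIL
All cells valid: no

Answer: no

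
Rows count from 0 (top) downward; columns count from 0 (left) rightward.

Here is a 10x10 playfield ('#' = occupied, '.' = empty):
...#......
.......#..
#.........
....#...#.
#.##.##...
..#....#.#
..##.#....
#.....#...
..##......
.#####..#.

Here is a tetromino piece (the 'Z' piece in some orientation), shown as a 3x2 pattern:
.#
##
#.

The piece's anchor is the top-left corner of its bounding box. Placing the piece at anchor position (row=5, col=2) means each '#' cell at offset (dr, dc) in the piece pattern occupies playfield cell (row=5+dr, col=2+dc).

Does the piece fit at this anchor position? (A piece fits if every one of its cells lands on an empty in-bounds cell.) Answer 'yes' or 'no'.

Answer: no

Derivation:
Check each piece cell at anchor (5, 2):
  offset (0,1) -> (5,3): empty -> OK
  offset (1,0) -> (6,2): occupied ('#') -> FAIL
  offset (1,1) -> (6,3): occupied ('#') -> FAIL
  offset (2,0) -> (7,2): empty -> OK
All cells valid: no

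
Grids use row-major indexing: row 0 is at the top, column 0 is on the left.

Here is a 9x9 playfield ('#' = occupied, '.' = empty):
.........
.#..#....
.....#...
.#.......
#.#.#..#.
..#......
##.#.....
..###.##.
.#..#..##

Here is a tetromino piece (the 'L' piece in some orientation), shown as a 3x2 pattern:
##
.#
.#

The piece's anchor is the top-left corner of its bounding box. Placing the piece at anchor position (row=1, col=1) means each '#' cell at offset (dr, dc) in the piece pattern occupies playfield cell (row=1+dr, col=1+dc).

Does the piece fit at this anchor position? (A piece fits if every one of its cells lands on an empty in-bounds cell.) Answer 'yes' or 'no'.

Answer: no

Derivation:
Check each piece cell at anchor (1, 1):
  offset (0,0) -> (1,1): occupied ('#') -> FAIL
  offset (0,1) -> (1,2): empty -> OK
  offset (1,1) -> (2,2): empty -> OK
  offset (2,1) -> (3,2): empty -> OK
All cells valid: no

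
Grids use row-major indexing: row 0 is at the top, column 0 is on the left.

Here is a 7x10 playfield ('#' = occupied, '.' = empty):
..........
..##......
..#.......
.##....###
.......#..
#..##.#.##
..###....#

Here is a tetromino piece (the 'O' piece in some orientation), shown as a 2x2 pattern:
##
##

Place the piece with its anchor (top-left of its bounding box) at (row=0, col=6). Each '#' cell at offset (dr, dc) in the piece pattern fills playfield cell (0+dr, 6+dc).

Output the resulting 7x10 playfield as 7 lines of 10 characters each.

Fill (0+0,6+0) = (0,6)
Fill (0+0,6+1) = (0,7)
Fill (0+1,6+0) = (1,6)
Fill (0+1,6+1) = (1,7)

Answer: ......##..
..##..##..
..#.......
.##....###
.......#..
#..##.#.##
..###....#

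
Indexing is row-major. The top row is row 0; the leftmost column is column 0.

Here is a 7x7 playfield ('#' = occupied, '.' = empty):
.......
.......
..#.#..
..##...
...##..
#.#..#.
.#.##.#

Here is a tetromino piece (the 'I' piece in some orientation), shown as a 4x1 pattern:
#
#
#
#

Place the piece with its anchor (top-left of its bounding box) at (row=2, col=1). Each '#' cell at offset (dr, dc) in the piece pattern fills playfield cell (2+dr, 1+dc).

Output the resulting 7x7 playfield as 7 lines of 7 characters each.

Fill (2+0,1+0) = (2,1)
Fill (2+1,1+0) = (3,1)
Fill (2+2,1+0) = (4,1)
Fill (2+3,1+0) = (5,1)

Answer: .......
.......
.##.#..
.###...
.#.##..
###..#.
.#.##.#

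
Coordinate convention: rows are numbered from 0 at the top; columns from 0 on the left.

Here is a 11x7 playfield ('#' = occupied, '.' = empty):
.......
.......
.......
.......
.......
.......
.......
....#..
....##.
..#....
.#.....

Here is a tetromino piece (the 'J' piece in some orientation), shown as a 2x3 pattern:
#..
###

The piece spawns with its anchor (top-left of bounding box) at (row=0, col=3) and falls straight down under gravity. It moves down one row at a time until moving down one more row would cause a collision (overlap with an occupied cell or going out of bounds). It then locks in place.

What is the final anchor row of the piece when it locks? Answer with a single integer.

Spawn at (row=0, col=3). Try each row:
  row 0: fits
  row 1: fits
  row 2: fits
  row 3: fits
  row 4: fits
  row 5: fits
  row 6: blocked -> lock at row 5

Answer: 5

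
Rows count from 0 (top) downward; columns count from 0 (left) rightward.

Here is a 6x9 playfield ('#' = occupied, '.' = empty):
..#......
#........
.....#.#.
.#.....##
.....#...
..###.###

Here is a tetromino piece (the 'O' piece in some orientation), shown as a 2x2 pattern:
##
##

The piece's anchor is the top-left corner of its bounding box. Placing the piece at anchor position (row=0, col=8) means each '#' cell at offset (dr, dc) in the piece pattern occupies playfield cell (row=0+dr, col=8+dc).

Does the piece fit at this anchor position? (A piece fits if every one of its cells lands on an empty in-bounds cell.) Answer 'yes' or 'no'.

Answer: no

Derivation:
Check each piece cell at anchor (0, 8):
  offset (0,0) -> (0,8): empty -> OK
  offset (0,1) -> (0,9): out of bounds -> FAIL
  offset (1,0) -> (1,8): empty -> OK
  offset (1,1) -> (1,9): out of bounds -> FAIL
All cells valid: no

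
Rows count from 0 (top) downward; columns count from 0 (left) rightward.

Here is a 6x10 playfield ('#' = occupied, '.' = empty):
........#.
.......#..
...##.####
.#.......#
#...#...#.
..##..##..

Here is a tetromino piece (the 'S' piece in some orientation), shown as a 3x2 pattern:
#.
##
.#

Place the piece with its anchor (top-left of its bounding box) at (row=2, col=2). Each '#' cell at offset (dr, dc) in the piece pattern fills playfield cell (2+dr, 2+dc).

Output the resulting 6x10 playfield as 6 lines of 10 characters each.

Answer: ........#.
.......#..
..###.####
.###.....#
#..##...#.
..##..##..

Derivation:
Fill (2+0,2+0) = (2,2)
Fill (2+1,2+0) = (3,2)
Fill (2+1,2+1) = (3,3)
Fill (2+2,2+1) = (4,3)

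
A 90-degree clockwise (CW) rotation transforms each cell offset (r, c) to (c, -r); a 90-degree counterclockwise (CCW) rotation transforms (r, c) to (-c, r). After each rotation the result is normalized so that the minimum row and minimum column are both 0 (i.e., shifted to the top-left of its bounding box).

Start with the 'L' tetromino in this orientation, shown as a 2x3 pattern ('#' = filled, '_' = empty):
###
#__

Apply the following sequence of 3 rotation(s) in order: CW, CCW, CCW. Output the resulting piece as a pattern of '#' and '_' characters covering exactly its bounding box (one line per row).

Answer: #_
#_
##

Derivation:
Start:
###
#__
After rotation 1 (CW):
##
_#
_#
After rotation 2 (CCW):
###
#__
After rotation 3 (CCW):
#_
#_
##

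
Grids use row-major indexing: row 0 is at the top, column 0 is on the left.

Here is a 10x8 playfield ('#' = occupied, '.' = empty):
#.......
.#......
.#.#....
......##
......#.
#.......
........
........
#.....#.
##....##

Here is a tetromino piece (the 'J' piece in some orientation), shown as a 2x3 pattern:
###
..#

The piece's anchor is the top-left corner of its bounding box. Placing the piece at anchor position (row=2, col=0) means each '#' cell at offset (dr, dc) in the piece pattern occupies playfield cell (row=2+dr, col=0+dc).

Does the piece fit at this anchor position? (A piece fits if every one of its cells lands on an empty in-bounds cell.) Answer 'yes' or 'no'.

Check each piece cell at anchor (2, 0):
  offset (0,0) -> (2,0): empty -> OK
  offset (0,1) -> (2,1): occupied ('#') -> FAIL
  offset (0,2) -> (2,2): empty -> OK
  offset (1,2) -> (3,2): empty -> OK
All cells valid: no

Answer: no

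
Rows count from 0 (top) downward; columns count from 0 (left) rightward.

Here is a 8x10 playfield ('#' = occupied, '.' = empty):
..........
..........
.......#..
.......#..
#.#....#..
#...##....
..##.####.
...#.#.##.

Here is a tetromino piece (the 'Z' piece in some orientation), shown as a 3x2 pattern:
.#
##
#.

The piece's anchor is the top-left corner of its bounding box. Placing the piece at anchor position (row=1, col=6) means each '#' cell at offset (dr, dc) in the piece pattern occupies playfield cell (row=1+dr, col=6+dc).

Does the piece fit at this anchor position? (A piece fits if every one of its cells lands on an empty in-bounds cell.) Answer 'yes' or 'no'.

Answer: no

Derivation:
Check each piece cell at anchor (1, 6):
  offset (0,1) -> (1,7): empty -> OK
  offset (1,0) -> (2,6): empty -> OK
  offset (1,1) -> (2,7): occupied ('#') -> FAIL
  offset (2,0) -> (3,6): empty -> OK
All cells valid: no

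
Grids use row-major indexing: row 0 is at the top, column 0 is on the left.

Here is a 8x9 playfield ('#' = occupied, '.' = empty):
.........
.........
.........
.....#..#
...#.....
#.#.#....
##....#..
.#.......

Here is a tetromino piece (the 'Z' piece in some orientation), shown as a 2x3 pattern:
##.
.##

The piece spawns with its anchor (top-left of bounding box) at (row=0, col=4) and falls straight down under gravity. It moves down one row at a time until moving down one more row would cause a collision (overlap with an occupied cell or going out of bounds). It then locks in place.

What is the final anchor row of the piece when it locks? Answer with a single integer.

Spawn at (row=0, col=4). Try each row:
  row 0: fits
  row 1: fits
  row 2: blocked -> lock at row 1

Answer: 1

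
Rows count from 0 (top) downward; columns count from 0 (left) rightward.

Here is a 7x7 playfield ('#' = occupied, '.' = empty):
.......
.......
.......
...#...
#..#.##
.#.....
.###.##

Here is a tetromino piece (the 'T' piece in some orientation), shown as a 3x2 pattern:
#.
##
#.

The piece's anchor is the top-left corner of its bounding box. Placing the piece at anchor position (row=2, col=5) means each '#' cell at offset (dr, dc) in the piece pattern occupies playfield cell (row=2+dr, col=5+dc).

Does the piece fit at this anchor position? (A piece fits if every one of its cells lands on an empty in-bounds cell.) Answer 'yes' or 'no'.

Answer: no

Derivation:
Check each piece cell at anchor (2, 5):
  offset (0,0) -> (2,5): empty -> OK
  offset (1,0) -> (3,5): empty -> OK
  offset (1,1) -> (3,6): empty -> OK
  offset (2,0) -> (4,5): occupied ('#') -> FAIL
All cells valid: no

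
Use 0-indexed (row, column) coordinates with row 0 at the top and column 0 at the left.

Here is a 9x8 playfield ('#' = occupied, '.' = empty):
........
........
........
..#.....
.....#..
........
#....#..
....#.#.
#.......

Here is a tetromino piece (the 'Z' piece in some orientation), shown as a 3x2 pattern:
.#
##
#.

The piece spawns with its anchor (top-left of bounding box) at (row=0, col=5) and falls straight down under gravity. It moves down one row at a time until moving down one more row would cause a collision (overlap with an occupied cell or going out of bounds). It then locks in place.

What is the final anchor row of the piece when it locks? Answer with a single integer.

Spawn at (row=0, col=5). Try each row:
  row 0: fits
  row 1: fits
  row 2: blocked -> lock at row 1

Answer: 1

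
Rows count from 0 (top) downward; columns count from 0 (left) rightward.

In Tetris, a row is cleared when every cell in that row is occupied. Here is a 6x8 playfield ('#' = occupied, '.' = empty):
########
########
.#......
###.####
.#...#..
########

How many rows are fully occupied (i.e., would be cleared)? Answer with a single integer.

Answer: 3

Derivation:
Check each row:
  row 0: 0 empty cells -> FULL (clear)
  row 1: 0 empty cells -> FULL (clear)
  row 2: 7 empty cells -> not full
  row 3: 1 empty cell -> not full
  row 4: 6 empty cells -> not full
  row 5: 0 empty cells -> FULL (clear)
Total rows cleared: 3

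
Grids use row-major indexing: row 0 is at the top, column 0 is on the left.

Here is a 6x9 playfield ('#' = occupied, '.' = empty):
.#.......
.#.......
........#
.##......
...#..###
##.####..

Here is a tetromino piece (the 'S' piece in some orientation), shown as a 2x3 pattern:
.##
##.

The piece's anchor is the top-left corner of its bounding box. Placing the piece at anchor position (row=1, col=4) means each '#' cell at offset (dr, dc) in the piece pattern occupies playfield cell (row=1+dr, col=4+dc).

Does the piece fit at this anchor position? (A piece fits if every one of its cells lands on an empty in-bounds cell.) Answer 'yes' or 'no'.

Check each piece cell at anchor (1, 4):
  offset (0,1) -> (1,5): empty -> OK
  offset (0,2) -> (1,6): empty -> OK
  offset (1,0) -> (2,4): empty -> OK
  offset (1,1) -> (2,5): empty -> OK
All cells valid: yes

Answer: yes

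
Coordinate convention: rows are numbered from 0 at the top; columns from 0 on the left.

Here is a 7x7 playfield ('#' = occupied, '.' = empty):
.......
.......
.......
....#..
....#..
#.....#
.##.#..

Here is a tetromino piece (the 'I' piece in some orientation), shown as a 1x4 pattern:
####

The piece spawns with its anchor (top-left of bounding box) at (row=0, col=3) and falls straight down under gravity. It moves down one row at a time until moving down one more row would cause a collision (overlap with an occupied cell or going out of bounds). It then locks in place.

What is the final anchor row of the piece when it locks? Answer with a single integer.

Spawn at (row=0, col=3). Try each row:
  row 0: fits
  row 1: fits
  row 2: fits
  row 3: blocked -> lock at row 2

Answer: 2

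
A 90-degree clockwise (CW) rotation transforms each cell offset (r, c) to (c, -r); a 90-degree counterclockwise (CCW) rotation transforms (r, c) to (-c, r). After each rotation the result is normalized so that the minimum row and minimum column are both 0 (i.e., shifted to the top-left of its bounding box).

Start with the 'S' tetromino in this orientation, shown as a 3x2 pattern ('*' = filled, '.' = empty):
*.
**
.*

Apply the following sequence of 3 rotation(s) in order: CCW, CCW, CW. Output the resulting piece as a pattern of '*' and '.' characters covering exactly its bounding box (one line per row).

Start:
*.
**
.*
After rotation 1 (CCW):
.**
**.
After rotation 2 (CCW):
*.
**
.*
After rotation 3 (CW):
.**
**.

Answer: .**
**.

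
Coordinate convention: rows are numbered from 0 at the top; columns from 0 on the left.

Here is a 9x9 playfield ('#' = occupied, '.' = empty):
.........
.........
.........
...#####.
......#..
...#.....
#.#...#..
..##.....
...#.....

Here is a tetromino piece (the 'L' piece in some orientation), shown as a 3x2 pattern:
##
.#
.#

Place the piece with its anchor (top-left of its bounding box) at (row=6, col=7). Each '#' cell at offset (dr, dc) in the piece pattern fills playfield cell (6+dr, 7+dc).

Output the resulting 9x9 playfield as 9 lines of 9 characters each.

Fill (6+0,7+0) = (6,7)
Fill (6+0,7+1) = (6,8)
Fill (6+1,7+1) = (7,8)
Fill (6+2,7+1) = (8,8)

Answer: .........
.........
.........
...#####.
......#..
...#.....
#.#...###
..##....#
...#....#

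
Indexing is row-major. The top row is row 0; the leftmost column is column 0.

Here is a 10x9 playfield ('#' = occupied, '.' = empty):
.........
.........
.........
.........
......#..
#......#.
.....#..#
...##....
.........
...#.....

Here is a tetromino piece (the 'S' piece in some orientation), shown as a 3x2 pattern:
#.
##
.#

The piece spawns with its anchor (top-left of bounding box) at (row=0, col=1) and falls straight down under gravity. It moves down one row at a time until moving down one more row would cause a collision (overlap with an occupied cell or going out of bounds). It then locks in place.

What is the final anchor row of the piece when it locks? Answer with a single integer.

Spawn at (row=0, col=1). Try each row:
  row 0: fits
  row 1: fits
  row 2: fits
  row 3: fits
  row 4: fits
  row 5: fits
  row 6: fits
  row 7: fits
  row 8: blocked -> lock at row 7

Answer: 7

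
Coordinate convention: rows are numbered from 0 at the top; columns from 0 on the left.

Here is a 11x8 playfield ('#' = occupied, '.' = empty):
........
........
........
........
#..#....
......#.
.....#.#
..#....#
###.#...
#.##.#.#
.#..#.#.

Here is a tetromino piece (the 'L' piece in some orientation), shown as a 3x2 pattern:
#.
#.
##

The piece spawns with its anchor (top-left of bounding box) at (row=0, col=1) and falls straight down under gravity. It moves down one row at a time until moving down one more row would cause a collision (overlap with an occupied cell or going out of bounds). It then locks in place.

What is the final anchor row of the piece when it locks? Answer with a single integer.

Answer: 4

Derivation:
Spawn at (row=0, col=1). Try each row:
  row 0: fits
  row 1: fits
  row 2: fits
  row 3: fits
  row 4: fits
  row 5: blocked -> lock at row 4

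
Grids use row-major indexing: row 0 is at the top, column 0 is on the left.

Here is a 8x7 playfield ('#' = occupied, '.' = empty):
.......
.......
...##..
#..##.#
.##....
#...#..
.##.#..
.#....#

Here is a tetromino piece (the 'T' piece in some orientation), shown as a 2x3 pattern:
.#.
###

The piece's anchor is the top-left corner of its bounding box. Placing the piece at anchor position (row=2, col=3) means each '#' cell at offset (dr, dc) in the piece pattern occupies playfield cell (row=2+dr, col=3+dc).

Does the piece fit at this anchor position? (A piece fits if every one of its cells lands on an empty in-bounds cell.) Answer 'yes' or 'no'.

Answer: no

Derivation:
Check each piece cell at anchor (2, 3):
  offset (0,1) -> (2,4): occupied ('#') -> FAIL
  offset (1,0) -> (3,3): occupied ('#') -> FAIL
  offset (1,1) -> (3,4): occupied ('#') -> FAIL
  offset (1,2) -> (3,5): empty -> OK
All cells valid: no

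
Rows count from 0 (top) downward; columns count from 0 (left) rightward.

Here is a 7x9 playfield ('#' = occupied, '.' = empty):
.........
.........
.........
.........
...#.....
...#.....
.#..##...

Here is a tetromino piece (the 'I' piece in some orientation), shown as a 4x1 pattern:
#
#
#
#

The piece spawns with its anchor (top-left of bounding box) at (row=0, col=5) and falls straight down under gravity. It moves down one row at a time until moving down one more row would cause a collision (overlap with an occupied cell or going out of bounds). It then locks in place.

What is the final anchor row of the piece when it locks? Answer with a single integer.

Spawn at (row=0, col=5). Try each row:
  row 0: fits
  row 1: fits
  row 2: fits
  row 3: blocked -> lock at row 2

Answer: 2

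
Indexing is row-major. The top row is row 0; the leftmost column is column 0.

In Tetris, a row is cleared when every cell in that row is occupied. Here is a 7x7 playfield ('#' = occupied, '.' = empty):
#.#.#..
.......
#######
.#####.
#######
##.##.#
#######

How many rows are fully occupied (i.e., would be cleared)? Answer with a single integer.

Answer: 3

Derivation:
Check each row:
  row 0: 4 empty cells -> not full
  row 1: 7 empty cells -> not full
  row 2: 0 empty cells -> FULL (clear)
  row 3: 2 empty cells -> not full
  row 4: 0 empty cells -> FULL (clear)
  row 5: 2 empty cells -> not full
  row 6: 0 empty cells -> FULL (clear)
Total rows cleared: 3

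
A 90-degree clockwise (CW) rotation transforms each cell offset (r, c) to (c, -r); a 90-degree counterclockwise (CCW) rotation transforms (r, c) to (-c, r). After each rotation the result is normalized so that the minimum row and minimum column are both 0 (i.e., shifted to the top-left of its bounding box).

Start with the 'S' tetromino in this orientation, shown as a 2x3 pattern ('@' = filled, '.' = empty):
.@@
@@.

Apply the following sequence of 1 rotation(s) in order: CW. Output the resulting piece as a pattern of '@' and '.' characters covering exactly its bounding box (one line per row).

Start:
.@@
@@.
After rotation 1 (CW):
@.
@@
.@

Answer: @.
@@
.@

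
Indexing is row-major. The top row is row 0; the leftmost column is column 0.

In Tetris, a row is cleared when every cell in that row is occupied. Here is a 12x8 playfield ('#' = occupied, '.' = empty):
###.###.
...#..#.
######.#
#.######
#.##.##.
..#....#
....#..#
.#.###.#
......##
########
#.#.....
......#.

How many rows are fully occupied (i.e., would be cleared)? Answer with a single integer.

Answer: 1

Derivation:
Check each row:
  row 0: 2 empty cells -> not full
  row 1: 6 empty cells -> not full
  row 2: 1 empty cell -> not full
  row 3: 1 empty cell -> not full
  row 4: 3 empty cells -> not full
  row 5: 6 empty cells -> not full
  row 6: 6 empty cells -> not full
  row 7: 3 empty cells -> not full
  row 8: 6 empty cells -> not full
  row 9: 0 empty cells -> FULL (clear)
  row 10: 6 empty cells -> not full
  row 11: 7 empty cells -> not full
Total rows cleared: 1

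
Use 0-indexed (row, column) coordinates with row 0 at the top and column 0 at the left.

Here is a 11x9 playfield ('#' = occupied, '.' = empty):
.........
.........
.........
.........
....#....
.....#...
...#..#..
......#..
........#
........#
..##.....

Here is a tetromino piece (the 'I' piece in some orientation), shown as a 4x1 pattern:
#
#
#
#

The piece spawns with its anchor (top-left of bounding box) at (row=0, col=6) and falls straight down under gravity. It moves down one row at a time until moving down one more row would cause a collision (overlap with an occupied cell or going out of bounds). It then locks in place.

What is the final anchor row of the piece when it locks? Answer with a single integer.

Answer: 2

Derivation:
Spawn at (row=0, col=6). Try each row:
  row 0: fits
  row 1: fits
  row 2: fits
  row 3: blocked -> lock at row 2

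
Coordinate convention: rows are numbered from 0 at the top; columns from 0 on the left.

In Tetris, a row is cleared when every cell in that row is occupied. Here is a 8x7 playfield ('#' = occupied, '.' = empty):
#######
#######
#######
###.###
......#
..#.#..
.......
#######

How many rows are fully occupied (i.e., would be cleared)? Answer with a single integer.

Answer: 4

Derivation:
Check each row:
  row 0: 0 empty cells -> FULL (clear)
  row 1: 0 empty cells -> FULL (clear)
  row 2: 0 empty cells -> FULL (clear)
  row 3: 1 empty cell -> not full
  row 4: 6 empty cells -> not full
  row 5: 5 empty cells -> not full
  row 6: 7 empty cells -> not full
  row 7: 0 empty cells -> FULL (clear)
Total rows cleared: 4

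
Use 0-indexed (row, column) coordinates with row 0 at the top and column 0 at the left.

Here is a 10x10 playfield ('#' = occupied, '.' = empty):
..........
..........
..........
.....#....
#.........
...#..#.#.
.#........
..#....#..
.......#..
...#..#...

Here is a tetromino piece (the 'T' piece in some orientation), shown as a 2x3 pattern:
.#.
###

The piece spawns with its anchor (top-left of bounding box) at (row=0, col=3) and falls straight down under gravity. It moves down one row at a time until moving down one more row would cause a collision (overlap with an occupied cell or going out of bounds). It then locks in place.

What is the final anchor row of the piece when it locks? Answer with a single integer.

Spawn at (row=0, col=3). Try each row:
  row 0: fits
  row 1: fits
  row 2: blocked -> lock at row 1

Answer: 1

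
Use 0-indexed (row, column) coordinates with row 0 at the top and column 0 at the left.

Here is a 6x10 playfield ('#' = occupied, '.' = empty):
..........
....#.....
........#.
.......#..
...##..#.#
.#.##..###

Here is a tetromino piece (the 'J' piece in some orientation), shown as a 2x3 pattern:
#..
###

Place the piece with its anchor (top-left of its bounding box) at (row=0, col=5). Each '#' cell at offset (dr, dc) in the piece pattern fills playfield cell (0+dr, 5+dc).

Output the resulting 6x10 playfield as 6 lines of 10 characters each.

Fill (0+0,5+0) = (0,5)
Fill (0+1,5+0) = (1,5)
Fill (0+1,5+1) = (1,6)
Fill (0+1,5+2) = (1,7)

Answer: .....#....
....####..
........#.
.......#..
...##..#.#
.#.##..###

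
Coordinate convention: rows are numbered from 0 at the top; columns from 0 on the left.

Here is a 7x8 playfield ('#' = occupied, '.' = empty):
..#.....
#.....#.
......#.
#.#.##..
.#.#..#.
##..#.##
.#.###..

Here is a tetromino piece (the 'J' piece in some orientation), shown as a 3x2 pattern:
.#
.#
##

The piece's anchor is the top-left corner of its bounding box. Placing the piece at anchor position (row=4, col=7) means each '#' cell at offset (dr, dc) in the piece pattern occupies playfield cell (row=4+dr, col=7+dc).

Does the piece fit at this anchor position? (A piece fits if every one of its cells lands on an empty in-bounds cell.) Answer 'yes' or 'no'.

Answer: no

Derivation:
Check each piece cell at anchor (4, 7):
  offset (0,1) -> (4,8): out of bounds -> FAIL
  offset (1,1) -> (5,8): out of bounds -> FAIL
  offset (2,0) -> (6,7): empty -> OK
  offset (2,1) -> (6,8): out of bounds -> FAIL
All cells valid: no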